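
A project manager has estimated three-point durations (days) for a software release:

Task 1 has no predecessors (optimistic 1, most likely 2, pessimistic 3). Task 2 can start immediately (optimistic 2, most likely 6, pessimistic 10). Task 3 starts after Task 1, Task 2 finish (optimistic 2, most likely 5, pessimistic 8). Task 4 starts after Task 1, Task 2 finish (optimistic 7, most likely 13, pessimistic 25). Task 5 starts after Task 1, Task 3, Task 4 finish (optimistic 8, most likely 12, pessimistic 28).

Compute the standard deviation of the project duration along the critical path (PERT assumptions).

te_Task 1 = (1 + 4·2 + 3)/6 = 12/6 = 2; σ²_Task 1 = ((3−1)/6)² = 0.111
te_Task 2 = (2 + 4·6 + 10)/6 = 36/6 = 6; σ²_Task 2 = ((10−2)/6)² = 1.778
te_Task 3 = (2 + 4·5 + 8)/6 = 30/6 = 5; σ²_Task 3 = ((8−2)/6)² = 1.000
te_Task 4 = (7 + 4·13 + 25)/6 = 84/6 = 14; σ²_Task 4 = ((25−7)/6)² = 9.000
te_Task 5 = (8 + 4·12 + 28)/6 = 84/6 = 14; σ²_Task 5 = ((28−8)/6)² = 11.111

Forward pass:
ES_Task 1 = 0; EF_Task 1 = 2
ES_Task 2 = 0; EF_Task 2 = 6
ES_Task 3 = max(EF_Task 1=2, EF_Task 2=6) = 6; EF_Task 3 = 6+5 = 11
ES_Task 4 = max(EF_Task 1=2, EF_Task 2=6) = 6; EF_Task 4 = 6+14 = 20
ES_Task 5 = max(EF_Task 1=2, EF_Task 3=11, EF_Task 4=20) = 20; EF_Task 5 = 20+14 = 34
Expected project duration μ = 34 days. Critical path: Task 2 → Task 4 → Task 5.

Variance along critical path = 1.778 + 9.000 + 11.111 = 21.889
σ = √21.889 = 4.679 days

4.68 days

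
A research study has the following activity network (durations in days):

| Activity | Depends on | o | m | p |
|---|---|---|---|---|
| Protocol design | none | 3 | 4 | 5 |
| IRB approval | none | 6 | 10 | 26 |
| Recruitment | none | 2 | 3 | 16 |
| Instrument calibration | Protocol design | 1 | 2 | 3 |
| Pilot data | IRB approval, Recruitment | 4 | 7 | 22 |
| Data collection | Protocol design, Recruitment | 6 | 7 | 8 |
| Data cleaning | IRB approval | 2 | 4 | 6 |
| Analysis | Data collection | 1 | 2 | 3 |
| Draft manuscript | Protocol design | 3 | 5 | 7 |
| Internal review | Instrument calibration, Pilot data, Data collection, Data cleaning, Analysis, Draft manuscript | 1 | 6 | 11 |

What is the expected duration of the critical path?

27 days

te_Protocol design = (3 + 4·4 + 5)/6 = 24/6 = 4
te_IRB approval = (6 + 4·10 + 26)/6 = 72/6 = 12
te_Recruitment = (2 + 4·3 + 16)/6 = 30/6 = 5
te_Instrument calibration = (1 + 4·2 + 3)/6 = 12/6 = 2
te_Pilot data = (4 + 4·7 + 22)/6 = 54/6 = 9
te_Data collection = (6 + 4·7 + 8)/6 = 42/6 = 7
te_Data cleaning = (2 + 4·4 + 6)/6 = 24/6 = 4
te_Analysis = (1 + 4·2 + 3)/6 = 12/6 = 2
te_Draft manuscript = (3 + 4·5 + 7)/6 = 30/6 = 5
te_Internal review = (1 + 4·6 + 11)/6 = 36/6 = 6

Forward pass:
ES_Protocol design = 0; EF_Protocol design = 4
ES_IRB approval = 0; EF_IRB approval = 12
ES_Recruitment = 0; EF_Recruitment = 5
ES_Instrument calibration = 4; EF_Instrument calibration = 4+2 = 6
ES_Pilot data = max(EF_IRB approval=12, EF_Recruitment=5) = 12; EF_Pilot data = 12+9 = 21
ES_Data collection = max(EF_Protocol design=4, EF_Recruitment=5) = 5; EF_Data collection = 5+7 = 12
ES_Data cleaning = 12; EF_Data cleaning = 12+4 = 16
ES_Analysis = 12; EF_Analysis = 12+2 = 14
ES_Draft manuscript = 4; EF_Draft manuscript = 4+5 = 9
ES_Internal review = max(EF_Instrument calibration=6, EF_Pilot data=21, EF_Data collection=12, EF_Data cleaning=16, EF_Analysis=14, EF_Draft manuscript=9) = 21; EF_Internal review = 21+6 = 27
Expected project duration μ = 27 days. Critical path: IRB approval → Pilot data → Internal review.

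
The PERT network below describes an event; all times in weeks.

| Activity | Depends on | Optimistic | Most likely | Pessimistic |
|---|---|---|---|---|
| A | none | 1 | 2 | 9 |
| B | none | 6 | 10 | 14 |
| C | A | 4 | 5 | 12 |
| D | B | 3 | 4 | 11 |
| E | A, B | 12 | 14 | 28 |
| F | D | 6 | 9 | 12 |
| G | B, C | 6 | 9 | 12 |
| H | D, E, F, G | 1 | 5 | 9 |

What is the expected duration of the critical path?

31 weeks

te_A = (1 + 4·2 + 9)/6 = 18/6 = 3
te_B = (6 + 4·10 + 14)/6 = 60/6 = 10
te_C = (4 + 4·5 + 12)/6 = 36/6 = 6
te_D = (3 + 4·4 + 11)/6 = 30/6 = 5
te_E = (12 + 4·14 + 28)/6 = 96/6 = 16
te_F = (6 + 4·9 + 12)/6 = 54/6 = 9
te_G = (6 + 4·9 + 12)/6 = 54/6 = 9
te_H = (1 + 4·5 + 9)/6 = 30/6 = 5

Forward pass:
ES_A = 0; EF_A = 3
ES_B = 0; EF_B = 10
ES_C = 3; EF_C = 3+6 = 9
ES_D = 10; EF_D = 10+5 = 15
ES_E = max(EF_A=3, EF_B=10) = 10; EF_E = 10+16 = 26
ES_F = 15; EF_F = 15+9 = 24
ES_G = max(EF_B=10, EF_C=9) = 10; EF_G = 10+9 = 19
ES_H = max(EF_D=15, EF_E=26, EF_F=24, EF_G=19) = 26; EF_H = 26+5 = 31
Expected project duration μ = 31 weeks. Critical path: B → E → H.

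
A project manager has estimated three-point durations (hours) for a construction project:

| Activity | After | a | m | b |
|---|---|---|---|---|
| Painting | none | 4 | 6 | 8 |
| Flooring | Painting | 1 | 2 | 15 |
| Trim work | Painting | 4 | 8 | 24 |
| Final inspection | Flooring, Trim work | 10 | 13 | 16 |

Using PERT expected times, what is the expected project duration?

te_Painting = (4 + 4·6 + 8)/6 = 36/6 = 6
te_Flooring = (1 + 4·2 + 15)/6 = 24/6 = 4
te_Trim work = (4 + 4·8 + 24)/6 = 60/6 = 10
te_Final inspection = (10 + 4·13 + 16)/6 = 78/6 = 13

Forward pass:
ES_Painting = 0; EF_Painting = 6
ES_Flooring = 6; EF_Flooring = 6+4 = 10
ES_Trim work = 6; EF_Trim work = 6+10 = 16
ES_Final inspection = max(EF_Flooring=10, EF_Trim work=16) = 16; EF_Final inspection = 16+13 = 29
Expected project duration μ = 29 hours. Critical path: Painting → Trim work → Final inspection.

29 hours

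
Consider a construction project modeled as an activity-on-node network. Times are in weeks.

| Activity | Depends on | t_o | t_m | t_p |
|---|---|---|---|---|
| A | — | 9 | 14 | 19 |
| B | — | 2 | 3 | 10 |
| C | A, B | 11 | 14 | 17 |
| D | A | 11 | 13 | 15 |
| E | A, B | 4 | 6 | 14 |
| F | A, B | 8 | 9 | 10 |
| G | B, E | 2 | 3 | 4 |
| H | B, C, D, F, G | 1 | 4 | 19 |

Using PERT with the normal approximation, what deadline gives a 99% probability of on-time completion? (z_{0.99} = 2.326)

te_A = (9 + 4·14 + 19)/6 = 84/6 = 14; σ²_A = ((19−9)/6)² = 2.778
te_B = (2 + 4·3 + 10)/6 = 24/6 = 4; σ²_B = ((10−2)/6)² = 1.778
te_C = (11 + 4·14 + 17)/6 = 84/6 = 14; σ²_C = ((17−11)/6)² = 1.000
te_D = (11 + 4·13 + 15)/6 = 78/6 = 13; σ²_D = ((15−11)/6)² = 0.444
te_E = (4 + 4·6 + 14)/6 = 42/6 = 7; σ²_E = ((14−4)/6)² = 2.778
te_F = (8 + 4·9 + 10)/6 = 54/6 = 9; σ²_F = ((10−8)/6)² = 0.111
te_G = (2 + 4·3 + 4)/6 = 18/6 = 3; σ²_G = ((4−2)/6)² = 0.111
te_H = (1 + 4·4 + 19)/6 = 36/6 = 6; σ²_H = ((19−1)/6)² = 9.000

Forward pass:
ES_A = 0; EF_A = 14
ES_B = 0; EF_B = 4
ES_C = max(EF_A=14, EF_B=4) = 14; EF_C = 14+14 = 28
ES_D = 14; EF_D = 14+13 = 27
ES_E = max(EF_A=14, EF_B=4) = 14; EF_E = 14+7 = 21
ES_F = max(EF_A=14, EF_B=4) = 14; EF_F = 14+9 = 23
ES_G = max(EF_B=4, EF_E=21) = 21; EF_G = 21+3 = 24
ES_H = max(EF_B=4, EF_C=28, EF_D=27, EF_F=23, EF_G=24) = 28; EF_H = 28+6 = 34
Expected project duration μ = 34 weeks. Critical path: A → C → H.

Variance along critical path = 2.778 + 1.000 + 9.000 = 12.778; σ = 3.575 weeks.
D = μ + z·σ = 34 + 2.326·3.575 = 42.3 weeks

42.3 weeks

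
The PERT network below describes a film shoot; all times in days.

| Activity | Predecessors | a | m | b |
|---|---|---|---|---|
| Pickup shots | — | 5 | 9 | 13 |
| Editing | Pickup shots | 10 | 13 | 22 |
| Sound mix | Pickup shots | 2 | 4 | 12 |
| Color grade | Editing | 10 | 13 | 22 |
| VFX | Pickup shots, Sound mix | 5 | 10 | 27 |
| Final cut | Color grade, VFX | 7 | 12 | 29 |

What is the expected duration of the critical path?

51 days

te_Pickup shots = (5 + 4·9 + 13)/6 = 54/6 = 9
te_Editing = (10 + 4·13 + 22)/6 = 84/6 = 14
te_Sound mix = (2 + 4·4 + 12)/6 = 30/6 = 5
te_Color grade = (10 + 4·13 + 22)/6 = 84/6 = 14
te_VFX = (5 + 4·10 + 27)/6 = 72/6 = 12
te_Final cut = (7 + 4·12 + 29)/6 = 84/6 = 14

Forward pass:
ES_Pickup shots = 0; EF_Pickup shots = 9
ES_Editing = 9; EF_Editing = 9+14 = 23
ES_Sound mix = 9; EF_Sound mix = 9+5 = 14
ES_Color grade = 23; EF_Color grade = 23+14 = 37
ES_VFX = max(EF_Pickup shots=9, EF_Sound mix=14) = 14; EF_VFX = 14+12 = 26
ES_Final cut = max(EF_Color grade=37, EF_VFX=26) = 37; EF_Final cut = 37+14 = 51
Expected project duration μ = 51 days. Critical path: Pickup shots → Editing → Color grade → Final cut.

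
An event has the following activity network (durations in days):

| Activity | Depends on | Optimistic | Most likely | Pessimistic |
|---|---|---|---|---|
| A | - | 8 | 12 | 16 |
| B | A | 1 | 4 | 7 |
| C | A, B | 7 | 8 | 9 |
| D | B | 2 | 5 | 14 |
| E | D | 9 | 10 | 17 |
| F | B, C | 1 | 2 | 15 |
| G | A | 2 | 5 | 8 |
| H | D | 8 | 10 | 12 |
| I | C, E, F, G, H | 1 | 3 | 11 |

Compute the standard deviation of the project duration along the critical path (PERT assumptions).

3.37 days

te_A = (8 + 4·12 + 16)/6 = 72/6 = 12; σ²_A = ((16−8)/6)² = 1.778
te_B = (1 + 4·4 + 7)/6 = 24/6 = 4; σ²_B = ((7−1)/6)² = 1.000
te_C = (7 + 4·8 + 9)/6 = 48/6 = 8; σ²_C = ((9−7)/6)² = 0.111
te_D = (2 + 4·5 + 14)/6 = 36/6 = 6; σ²_D = ((14−2)/6)² = 4.000
te_E = (9 + 4·10 + 17)/6 = 66/6 = 11; σ²_E = ((17−9)/6)² = 1.778
te_F = (1 + 4·2 + 15)/6 = 24/6 = 4; σ²_F = ((15−1)/6)² = 5.444
te_G = (2 + 4·5 + 8)/6 = 30/6 = 5; σ²_G = ((8−2)/6)² = 1.000
te_H = (8 + 4·10 + 12)/6 = 60/6 = 10; σ²_H = ((12−8)/6)² = 0.444
te_I = (1 + 4·3 + 11)/6 = 24/6 = 4; σ²_I = ((11−1)/6)² = 2.778

Forward pass:
ES_A = 0; EF_A = 12
ES_B = 12; EF_B = 12+4 = 16
ES_C = max(EF_A=12, EF_B=16) = 16; EF_C = 16+8 = 24
ES_D = 16; EF_D = 16+6 = 22
ES_E = 22; EF_E = 22+11 = 33
ES_F = max(EF_B=16, EF_C=24) = 24; EF_F = 24+4 = 28
ES_G = 12; EF_G = 12+5 = 17
ES_H = 22; EF_H = 22+10 = 32
ES_I = max(EF_C=24, EF_E=33, EF_F=28, EF_G=17, EF_H=32) = 33; EF_I = 33+4 = 37
Expected project duration μ = 37 days. Critical path: A → B → D → E → I.

Variance along critical path = 1.778 + 1.000 + 4.000 + 1.778 + 2.778 = 11.333
σ = √11.333 = 3.367 days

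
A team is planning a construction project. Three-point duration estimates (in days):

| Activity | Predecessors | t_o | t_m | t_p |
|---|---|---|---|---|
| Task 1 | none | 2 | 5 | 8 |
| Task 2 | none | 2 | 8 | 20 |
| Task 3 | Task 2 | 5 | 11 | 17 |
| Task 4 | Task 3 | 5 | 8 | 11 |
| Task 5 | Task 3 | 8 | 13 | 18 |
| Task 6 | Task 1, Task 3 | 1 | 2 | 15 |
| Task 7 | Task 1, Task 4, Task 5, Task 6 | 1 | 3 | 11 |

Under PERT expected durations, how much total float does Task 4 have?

te_Task 1 = (2 + 4·5 + 8)/6 = 30/6 = 5
te_Task 2 = (2 + 4·8 + 20)/6 = 54/6 = 9
te_Task 3 = (5 + 4·11 + 17)/6 = 66/6 = 11
te_Task 4 = (5 + 4·8 + 11)/6 = 48/6 = 8
te_Task 5 = (8 + 4·13 + 18)/6 = 78/6 = 13
te_Task 6 = (1 + 4·2 + 15)/6 = 24/6 = 4
te_Task 7 = (1 + 4·3 + 11)/6 = 24/6 = 4

Forward pass:
ES_Task 1 = 0; EF_Task 1 = 5
ES_Task 2 = 0; EF_Task 2 = 9
ES_Task 3 = 9; EF_Task 3 = 9+11 = 20
ES_Task 4 = 20; EF_Task 4 = 20+8 = 28
ES_Task 5 = 20; EF_Task 5 = 20+13 = 33
ES_Task 6 = max(EF_Task 1=5, EF_Task 3=20) = 20; EF_Task 6 = 20+4 = 24
ES_Task 7 = max(EF_Task 1=5, EF_Task 4=28, EF_Task 5=33, EF_Task 6=24) = 33; EF_Task 7 = 33+4 = 37
Expected project duration μ = 37 days. Critical path: Task 2 → Task 3 → Task 5 → Task 7.

Backward pass:
LF_Task 7 = 37; LS_Task 7 = 37−4 = 33
LF_Task 6 = LS_Task 7 = 33; LS_Task 6 = 33−4 = 29
LF_Task 5 = LS_Task 7 = 33; LS_Task 5 = 33−13 = 20
LF_Task 4 = LS_Task 7 = 33; LS_Task 4 = 33−8 = 25
LF_Task 3 = min(LS_Task 4=25, LS_Task 5=20, LS_Task 6=29) = 20; LS_Task 3 = 20−11 = 9
LF_Task 2 = LS_Task 3 = 9; LS_Task 2 = 9−9 = 0
LF_Task 1 = min(LS_Task 6=29, LS_Task 7=33) = 29; LS_Task 1 = 29−5 = 24
Slack_Task 4 = LS_Task 4 − ES_Task 4 = 25 − 20 = 5

5 days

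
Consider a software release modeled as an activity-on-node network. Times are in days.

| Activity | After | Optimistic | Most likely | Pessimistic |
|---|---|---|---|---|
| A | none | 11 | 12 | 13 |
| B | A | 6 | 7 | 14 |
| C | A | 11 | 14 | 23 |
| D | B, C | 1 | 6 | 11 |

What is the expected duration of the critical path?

te_A = (11 + 4·12 + 13)/6 = 72/6 = 12
te_B = (6 + 4·7 + 14)/6 = 48/6 = 8
te_C = (11 + 4·14 + 23)/6 = 90/6 = 15
te_D = (1 + 4·6 + 11)/6 = 36/6 = 6

Forward pass:
ES_A = 0; EF_A = 12
ES_B = 12; EF_B = 12+8 = 20
ES_C = 12; EF_C = 12+15 = 27
ES_D = max(EF_B=20, EF_C=27) = 27; EF_D = 27+6 = 33
Expected project duration μ = 33 days. Critical path: A → C → D.

33 days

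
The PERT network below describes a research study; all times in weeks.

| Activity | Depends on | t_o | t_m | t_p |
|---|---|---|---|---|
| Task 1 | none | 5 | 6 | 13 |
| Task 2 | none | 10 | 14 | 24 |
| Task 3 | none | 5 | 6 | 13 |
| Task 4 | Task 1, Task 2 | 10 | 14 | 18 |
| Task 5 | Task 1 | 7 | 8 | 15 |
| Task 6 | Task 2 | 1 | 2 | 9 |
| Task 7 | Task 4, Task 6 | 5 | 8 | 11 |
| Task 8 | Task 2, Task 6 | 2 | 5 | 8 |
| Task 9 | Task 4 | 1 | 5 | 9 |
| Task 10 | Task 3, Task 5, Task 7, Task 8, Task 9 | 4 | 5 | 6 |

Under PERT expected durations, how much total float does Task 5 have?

te_Task 1 = (5 + 4·6 + 13)/6 = 42/6 = 7
te_Task 2 = (10 + 4·14 + 24)/6 = 90/6 = 15
te_Task 3 = (5 + 4·6 + 13)/6 = 42/6 = 7
te_Task 4 = (10 + 4·14 + 18)/6 = 84/6 = 14
te_Task 5 = (7 + 4·8 + 15)/6 = 54/6 = 9
te_Task 6 = (1 + 4·2 + 9)/6 = 18/6 = 3
te_Task 7 = (5 + 4·8 + 11)/6 = 48/6 = 8
te_Task 8 = (2 + 4·5 + 8)/6 = 30/6 = 5
te_Task 9 = (1 + 4·5 + 9)/6 = 30/6 = 5
te_Task 10 = (4 + 4·5 + 6)/6 = 30/6 = 5

Forward pass:
ES_Task 1 = 0; EF_Task 1 = 7
ES_Task 2 = 0; EF_Task 2 = 15
ES_Task 3 = 0; EF_Task 3 = 7
ES_Task 4 = max(EF_Task 1=7, EF_Task 2=15) = 15; EF_Task 4 = 15+14 = 29
ES_Task 5 = 7; EF_Task 5 = 7+9 = 16
ES_Task 6 = 15; EF_Task 6 = 15+3 = 18
ES_Task 7 = max(EF_Task 4=29, EF_Task 6=18) = 29; EF_Task 7 = 29+8 = 37
ES_Task 8 = max(EF_Task 2=15, EF_Task 6=18) = 18; EF_Task 8 = 18+5 = 23
ES_Task 9 = 29; EF_Task 9 = 29+5 = 34
ES_Task 10 = max(EF_Task 3=7, EF_Task 5=16, EF_Task 7=37, EF_Task 8=23, EF_Task 9=34) = 37; EF_Task 10 = 37+5 = 42
Expected project duration μ = 42 weeks. Critical path: Task 2 → Task 4 → Task 7 → Task 10.

Backward pass:
LF_Task 10 = 42; LS_Task 10 = 42−5 = 37
LF_Task 9 = LS_Task 10 = 37; LS_Task 9 = 37−5 = 32
LF_Task 8 = LS_Task 10 = 37; LS_Task 8 = 37−5 = 32
LF_Task 7 = LS_Task 10 = 37; LS_Task 7 = 37−8 = 29
LF_Task 6 = min(LS_Task 7=29, LS_Task 8=32) = 29; LS_Task 6 = 29−3 = 26
LF_Task 5 = LS_Task 10 = 37; LS_Task 5 = 37−9 = 28
LF_Task 4 = min(LS_Task 7=29, LS_Task 9=32) = 29; LS_Task 4 = 29−14 = 15
LF_Task 3 = LS_Task 10 = 37; LS_Task 3 = 37−7 = 30
LF_Task 2 = min(LS_Task 4=15, LS_Task 6=26, LS_Task 8=32) = 15; LS_Task 2 = 15−15 = 0
LF_Task 1 = min(LS_Task 4=15, LS_Task 5=28) = 15; LS_Task 1 = 15−7 = 8
Slack_Task 5 = LS_Task 5 − ES_Task 5 = 28 − 7 = 21

21 weeks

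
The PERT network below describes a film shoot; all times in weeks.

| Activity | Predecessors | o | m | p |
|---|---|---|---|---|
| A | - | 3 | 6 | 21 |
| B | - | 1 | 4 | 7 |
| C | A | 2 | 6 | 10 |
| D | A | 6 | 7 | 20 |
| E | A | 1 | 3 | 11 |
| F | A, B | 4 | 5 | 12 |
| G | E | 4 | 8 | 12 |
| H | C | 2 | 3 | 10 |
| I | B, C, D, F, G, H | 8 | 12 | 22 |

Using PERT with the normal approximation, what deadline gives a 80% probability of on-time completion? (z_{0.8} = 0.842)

36.7 weeks

te_A = (3 + 4·6 + 21)/6 = 48/6 = 8; σ²_A = ((21−3)/6)² = 9.000
te_B = (1 + 4·4 + 7)/6 = 24/6 = 4; σ²_B = ((7−1)/6)² = 1.000
te_C = (2 + 4·6 + 10)/6 = 36/6 = 6; σ²_C = ((10−2)/6)² = 1.778
te_D = (6 + 4·7 + 20)/6 = 54/6 = 9; σ²_D = ((20−6)/6)² = 5.444
te_E = (1 + 4·3 + 11)/6 = 24/6 = 4; σ²_E = ((11−1)/6)² = 2.778
te_F = (4 + 4·5 + 12)/6 = 36/6 = 6; σ²_F = ((12−4)/6)² = 1.778
te_G = (4 + 4·8 + 12)/6 = 48/6 = 8; σ²_G = ((12−4)/6)² = 1.778
te_H = (2 + 4·3 + 10)/6 = 24/6 = 4; σ²_H = ((10−2)/6)² = 1.778
te_I = (8 + 4·12 + 22)/6 = 78/6 = 13; σ²_I = ((22−8)/6)² = 5.444

Forward pass:
ES_A = 0; EF_A = 8
ES_B = 0; EF_B = 4
ES_C = 8; EF_C = 8+6 = 14
ES_D = 8; EF_D = 8+9 = 17
ES_E = 8; EF_E = 8+4 = 12
ES_F = max(EF_A=8, EF_B=4) = 8; EF_F = 8+6 = 14
ES_G = 12; EF_G = 12+8 = 20
ES_H = 14; EF_H = 14+4 = 18
ES_I = max(EF_B=4, EF_C=14, EF_D=17, EF_F=14, EF_G=20, EF_H=18) = 20; EF_I = 20+13 = 33
Expected project duration μ = 33 weeks. Critical path: A → E → G → I.

Variance along critical path = 9.000 + 2.778 + 1.778 + 5.444 = 19.000; σ = 4.359 weeks.
D = μ + z·σ = 33 + 0.842·4.359 = 36.7 weeks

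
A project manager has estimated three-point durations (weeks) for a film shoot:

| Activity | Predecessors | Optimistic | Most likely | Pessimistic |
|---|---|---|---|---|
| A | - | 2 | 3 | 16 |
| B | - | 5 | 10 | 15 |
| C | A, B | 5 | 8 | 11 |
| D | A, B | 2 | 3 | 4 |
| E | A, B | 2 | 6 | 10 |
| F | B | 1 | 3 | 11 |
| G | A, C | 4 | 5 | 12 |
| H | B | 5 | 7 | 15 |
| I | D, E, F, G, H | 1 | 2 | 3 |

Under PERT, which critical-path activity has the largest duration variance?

te_A = (2 + 4·3 + 16)/6 = 30/6 = 5; σ²_A = ((16−2)/6)² = 5.444
te_B = (5 + 4·10 + 15)/6 = 60/6 = 10; σ²_B = ((15−5)/6)² = 2.778
te_C = (5 + 4·8 + 11)/6 = 48/6 = 8; σ²_C = ((11−5)/6)² = 1.000
te_D = (2 + 4·3 + 4)/6 = 18/6 = 3; σ²_D = ((4−2)/6)² = 0.111
te_E = (2 + 4·6 + 10)/6 = 36/6 = 6; σ²_E = ((10−2)/6)² = 1.778
te_F = (1 + 4·3 + 11)/6 = 24/6 = 4; σ²_F = ((11−1)/6)² = 2.778
te_G = (4 + 4·5 + 12)/6 = 36/6 = 6; σ²_G = ((12−4)/6)² = 1.778
te_H = (5 + 4·7 + 15)/6 = 48/6 = 8; σ²_H = ((15−5)/6)² = 2.778
te_I = (1 + 4·2 + 3)/6 = 12/6 = 2; σ²_I = ((3−1)/6)² = 0.111

Forward pass:
ES_A = 0; EF_A = 5
ES_B = 0; EF_B = 10
ES_C = max(EF_A=5, EF_B=10) = 10; EF_C = 10+8 = 18
ES_D = max(EF_A=5, EF_B=10) = 10; EF_D = 10+3 = 13
ES_E = max(EF_A=5, EF_B=10) = 10; EF_E = 10+6 = 16
ES_F = 10; EF_F = 10+4 = 14
ES_G = max(EF_A=5, EF_C=18) = 18; EF_G = 18+6 = 24
ES_H = 10; EF_H = 10+8 = 18
ES_I = max(EF_D=13, EF_E=16, EF_F=14, EF_G=24, EF_H=18) = 24; EF_I = 24+2 = 26
Expected project duration μ = 26 weeks. Critical path: B → C → G → I.

Variances on critical path: σ²_B=2.778, σ²_C=1.000, σ²_G=1.778, σ²_I=0.111.
Largest is σ²_B = 2.778.

B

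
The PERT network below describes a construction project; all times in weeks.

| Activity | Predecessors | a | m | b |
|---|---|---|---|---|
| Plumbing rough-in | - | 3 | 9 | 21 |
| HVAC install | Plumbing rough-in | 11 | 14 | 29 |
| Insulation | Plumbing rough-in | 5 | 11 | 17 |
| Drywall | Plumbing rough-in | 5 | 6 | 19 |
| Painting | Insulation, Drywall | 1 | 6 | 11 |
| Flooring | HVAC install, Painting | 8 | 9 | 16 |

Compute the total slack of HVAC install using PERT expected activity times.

te_Plumbing rough-in = (3 + 4·9 + 21)/6 = 60/6 = 10
te_HVAC install = (11 + 4·14 + 29)/6 = 96/6 = 16
te_Insulation = (5 + 4·11 + 17)/6 = 66/6 = 11
te_Drywall = (5 + 4·6 + 19)/6 = 48/6 = 8
te_Painting = (1 + 4·6 + 11)/6 = 36/6 = 6
te_Flooring = (8 + 4·9 + 16)/6 = 60/6 = 10

Forward pass:
ES_Plumbing rough-in = 0; EF_Plumbing rough-in = 10
ES_HVAC install = 10; EF_HVAC install = 10+16 = 26
ES_Insulation = 10; EF_Insulation = 10+11 = 21
ES_Drywall = 10; EF_Drywall = 10+8 = 18
ES_Painting = max(EF_Insulation=21, EF_Drywall=18) = 21; EF_Painting = 21+6 = 27
ES_Flooring = max(EF_HVAC install=26, EF_Painting=27) = 27; EF_Flooring = 27+10 = 37
Expected project duration μ = 37 weeks. Critical path: Plumbing rough-in → Insulation → Painting → Flooring.

Backward pass:
LF_Flooring = 37; LS_Flooring = 37−10 = 27
LF_Painting = LS_Flooring = 27; LS_Painting = 27−6 = 21
LF_Drywall = LS_Painting = 21; LS_Drywall = 21−8 = 13
LF_Insulation = LS_Painting = 21; LS_Insulation = 21−11 = 10
LF_HVAC install = LS_Flooring = 27; LS_HVAC install = 27−16 = 11
LF_Plumbing rough-in = min(LS_HVAC install=11, LS_Insulation=10, LS_Drywall=13) = 10; LS_Plumbing rough-in = 10−10 = 0
Slack_HVAC install = LS_HVAC install − ES_HVAC install = 11 − 10 = 1

1 weeks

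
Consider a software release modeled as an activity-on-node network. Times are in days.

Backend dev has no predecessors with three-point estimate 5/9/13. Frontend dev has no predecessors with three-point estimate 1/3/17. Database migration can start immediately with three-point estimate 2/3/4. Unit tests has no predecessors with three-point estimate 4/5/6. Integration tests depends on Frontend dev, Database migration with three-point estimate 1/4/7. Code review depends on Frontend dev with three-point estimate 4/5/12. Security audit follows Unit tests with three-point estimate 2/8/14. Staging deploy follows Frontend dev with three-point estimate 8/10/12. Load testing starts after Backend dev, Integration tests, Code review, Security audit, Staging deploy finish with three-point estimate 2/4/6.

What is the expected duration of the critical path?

19 days

te_Backend dev = (5 + 4·9 + 13)/6 = 54/6 = 9
te_Frontend dev = (1 + 4·3 + 17)/6 = 30/6 = 5
te_Database migration = (2 + 4·3 + 4)/6 = 18/6 = 3
te_Unit tests = (4 + 4·5 + 6)/6 = 30/6 = 5
te_Integration tests = (1 + 4·4 + 7)/6 = 24/6 = 4
te_Code review = (4 + 4·5 + 12)/6 = 36/6 = 6
te_Security audit = (2 + 4·8 + 14)/6 = 48/6 = 8
te_Staging deploy = (8 + 4·10 + 12)/6 = 60/6 = 10
te_Load testing = (2 + 4·4 + 6)/6 = 24/6 = 4

Forward pass:
ES_Backend dev = 0; EF_Backend dev = 9
ES_Frontend dev = 0; EF_Frontend dev = 5
ES_Database migration = 0; EF_Database migration = 3
ES_Unit tests = 0; EF_Unit tests = 5
ES_Integration tests = max(EF_Frontend dev=5, EF_Database migration=3) = 5; EF_Integration tests = 5+4 = 9
ES_Code review = 5; EF_Code review = 5+6 = 11
ES_Security audit = 5; EF_Security audit = 5+8 = 13
ES_Staging deploy = 5; EF_Staging deploy = 5+10 = 15
ES_Load testing = max(EF_Backend dev=9, EF_Integration tests=9, EF_Code review=11, EF_Security audit=13, EF_Staging deploy=15) = 15; EF_Load testing = 15+4 = 19
Expected project duration μ = 19 days. Critical path: Frontend dev → Staging deploy → Load testing.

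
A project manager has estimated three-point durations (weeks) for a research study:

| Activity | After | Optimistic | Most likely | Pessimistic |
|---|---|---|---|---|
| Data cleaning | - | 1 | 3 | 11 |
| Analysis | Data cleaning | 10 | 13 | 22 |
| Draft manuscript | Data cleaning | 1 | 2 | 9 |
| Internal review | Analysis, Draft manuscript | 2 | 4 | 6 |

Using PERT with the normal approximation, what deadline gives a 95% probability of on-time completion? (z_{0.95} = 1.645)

26.4 weeks

te_Data cleaning = (1 + 4·3 + 11)/6 = 24/6 = 4; σ²_Data cleaning = ((11−1)/6)² = 2.778
te_Analysis = (10 + 4·13 + 22)/6 = 84/6 = 14; σ²_Analysis = ((22−10)/6)² = 4.000
te_Draft manuscript = (1 + 4·2 + 9)/6 = 18/6 = 3; σ²_Draft manuscript = ((9−1)/6)² = 1.778
te_Internal review = (2 + 4·4 + 6)/6 = 24/6 = 4; σ²_Internal review = ((6−2)/6)² = 0.444

Forward pass:
ES_Data cleaning = 0; EF_Data cleaning = 4
ES_Analysis = 4; EF_Analysis = 4+14 = 18
ES_Draft manuscript = 4; EF_Draft manuscript = 4+3 = 7
ES_Internal review = max(EF_Analysis=18, EF_Draft manuscript=7) = 18; EF_Internal review = 18+4 = 22
Expected project duration μ = 22 weeks. Critical path: Data cleaning → Analysis → Internal review.

Variance along critical path = 2.778 + 4.000 + 0.444 = 7.222; σ = 2.687 weeks.
D = μ + z·σ = 22 + 1.645·2.687 = 26.4 weeks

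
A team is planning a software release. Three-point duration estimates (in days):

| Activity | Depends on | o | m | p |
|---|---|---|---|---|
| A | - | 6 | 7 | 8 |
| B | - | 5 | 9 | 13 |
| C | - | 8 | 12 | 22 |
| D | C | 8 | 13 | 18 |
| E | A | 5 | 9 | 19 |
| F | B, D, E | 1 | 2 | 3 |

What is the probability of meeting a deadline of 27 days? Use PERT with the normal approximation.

te_A = (6 + 4·7 + 8)/6 = 42/6 = 7; σ²_A = ((8−6)/6)² = 0.111
te_B = (5 + 4·9 + 13)/6 = 54/6 = 9; σ²_B = ((13−5)/6)² = 1.778
te_C = (8 + 4·12 + 22)/6 = 78/6 = 13; σ²_C = ((22−8)/6)² = 5.444
te_D = (8 + 4·13 + 18)/6 = 78/6 = 13; σ²_D = ((18−8)/6)² = 2.778
te_E = (5 + 4·9 + 19)/6 = 60/6 = 10; σ²_E = ((19−5)/6)² = 5.444
te_F = (1 + 4·2 + 3)/6 = 12/6 = 2; σ²_F = ((3−1)/6)² = 0.111

Forward pass:
ES_A = 0; EF_A = 7
ES_B = 0; EF_B = 9
ES_C = 0; EF_C = 13
ES_D = 13; EF_D = 13+13 = 26
ES_E = 7; EF_E = 7+10 = 17
ES_F = max(EF_B=9, EF_D=26, EF_E=17) = 26; EF_F = 26+2 = 28
Expected project duration μ = 28 days. Critical path: C → D → F.

Variance along critical path = 5.444 + 2.778 + 0.111 = 8.333; σ = √8.333 = 2.887 days.
Z = (27 − 28) / 2.887 = -0.346
P(T ≤ 27) = Φ(-0.346) ≈ 0.365

0.365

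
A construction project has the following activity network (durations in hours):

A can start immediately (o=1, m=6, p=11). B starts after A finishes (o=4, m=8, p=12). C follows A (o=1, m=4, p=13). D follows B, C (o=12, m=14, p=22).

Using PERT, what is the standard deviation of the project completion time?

2.71 hours

te_A = (1 + 4·6 + 11)/6 = 36/6 = 6; σ²_A = ((11−1)/6)² = 2.778
te_B = (4 + 4·8 + 12)/6 = 48/6 = 8; σ²_B = ((12−4)/6)² = 1.778
te_C = (1 + 4·4 + 13)/6 = 30/6 = 5; σ²_C = ((13−1)/6)² = 4.000
te_D = (12 + 4·14 + 22)/6 = 90/6 = 15; σ²_D = ((22−12)/6)² = 2.778

Forward pass:
ES_A = 0; EF_A = 6
ES_B = 6; EF_B = 6+8 = 14
ES_C = 6; EF_C = 6+5 = 11
ES_D = max(EF_B=14, EF_C=11) = 14; EF_D = 14+15 = 29
Expected project duration μ = 29 hours. Critical path: A → B → D.

Variance along critical path = 2.778 + 1.778 + 2.778 = 7.333
σ = √7.333 = 2.708 hours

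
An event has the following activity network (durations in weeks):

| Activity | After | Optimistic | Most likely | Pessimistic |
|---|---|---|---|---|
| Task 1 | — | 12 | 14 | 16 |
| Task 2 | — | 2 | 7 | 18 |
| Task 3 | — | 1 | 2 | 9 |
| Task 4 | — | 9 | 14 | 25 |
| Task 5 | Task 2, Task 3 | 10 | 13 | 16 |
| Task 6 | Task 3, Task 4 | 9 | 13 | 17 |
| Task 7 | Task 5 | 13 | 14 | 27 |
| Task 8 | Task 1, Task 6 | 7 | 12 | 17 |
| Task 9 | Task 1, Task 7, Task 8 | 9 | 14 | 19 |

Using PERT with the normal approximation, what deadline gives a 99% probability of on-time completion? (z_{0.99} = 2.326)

te_Task 1 = (12 + 4·14 + 16)/6 = 84/6 = 14; σ²_Task 1 = ((16−12)/6)² = 0.444
te_Task 2 = (2 + 4·7 + 18)/6 = 48/6 = 8; σ²_Task 2 = ((18−2)/6)² = 7.111
te_Task 3 = (1 + 4·2 + 9)/6 = 18/6 = 3; σ²_Task 3 = ((9−1)/6)² = 1.778
te_Task 4 = (9 + 4·14 + 25)/6 = 90/6 = 15; σ²_Task 4 = ((25−9)/6)² = 7.111
te_Task 5 = (10 + 4·13 + 16)/6 = 78/6 = 13; σ²_Task 5 = ((16−10)/6)² = 1.000
te_Task 6 = (9 + 4·13 + 17)/6 = 78/6 = 13; σ²_Task 6 = ((17−9)/6)² = 1.778
te_Task 7 = (13 + 4·14 + 27)/6 = 96/6 = 16; σ²_Task 7 = ((27−13)/6)² = 5.444
te_Task 8 = (7 + 4·12 + 17)/6 = 72/6 = 12; σ²_Task 8 = ((17−7)/6)² = 2.778
te_Task 9 = (9 + 4·14 + 19)/6 = 84/6 = 14; σ²_Task 9 = ((19−9)/6)² = 2.778

Forward pass:
ES_Task 1 = 0; EF_Task 1 = 14
ES_Task 2 = 0; EF_Task 2 = 8
ES_Task 3 = 0; EF_Task 3 = 3
ES_Task 4 = 0; EF_Task 4 = 15
ES_Task 5 = max(EF_Task 2=8, EF_Task 3=3) = 8; EF_Task 5 = 8+13 = 21
ES_Task 6 = max(EF_Task 3=3, EF_Task 4=15) = 15; EF_Task 6 = 15+13 = 28
ES_Task 7 = 21; EF_Task 7 = 21+16 = 37
ES_Task 8 = max(EF_Task 1=14, EF_Task 6=28) = 28; EF_Task 8 = 28+12 = 40
ES_Task 9 = max(EF_Task 1=14, EF_Task 7=37, EF_Task 8=40) = 40; EF_Task 9 = 40+14 = 54
Expected project duration μ = 54 weeks. Critical path: Task 4 → Task 6 → Task 8 → Task 9.

Variance along critical path = 7.111 + 1.778 + 2.778 + 2.778 = 14.444; σ = 3.801 weeks.
D = μ + z·σ = 54 + 2.326·3.801 = 62.8 weeks

62.8 weeks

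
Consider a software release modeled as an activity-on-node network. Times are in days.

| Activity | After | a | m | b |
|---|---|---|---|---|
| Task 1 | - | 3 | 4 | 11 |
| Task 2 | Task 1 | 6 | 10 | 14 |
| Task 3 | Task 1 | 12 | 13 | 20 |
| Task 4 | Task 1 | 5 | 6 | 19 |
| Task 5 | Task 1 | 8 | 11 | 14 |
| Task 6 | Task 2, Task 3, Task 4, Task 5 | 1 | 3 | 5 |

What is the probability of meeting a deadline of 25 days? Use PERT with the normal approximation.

te_Task 1 = (3 + 4·4 + 11)/6 = 30/6 = 5; σ²_Task 1 = ((11−3)/6)² = 1.778
te_Task 2 = (6 + 4·10 + 14)/6 = 60/6 = 10; σ²_Task 2 = ((14−6)/6)² = 1.778
te_Task 3 = (12 + 4·13 + 20)/6 = 84/6 = 14; σ²_Task 3 = ((20−12)/6)² = 1.778
te_Task 4 = (5 + 4·6 + 19)/6 = 48/6 = 8; σ²_Task 4 = ((19−5)/6)² = 5.444
te_Task 5 = (8 + 4·11 + 14)/6 = 66/6 = 11; σ²_Task 5 = ((14−8)/6)² = 1.000
te_Task 6 = (1 + 4·3 + 5)/6 = 18/6 = 3; σ²_Task 6 = ((5−1)/6)² = 0.444

Forward pass:
ES_Task 1 = 0; EF_Task 1 = 5
ES_Task 2 = 5; EF_Task 2 = 5+10 = 15
ES_Task 3 = 5; EF_Task 3 = 5+14 = 19
ES_Task 4 = 5; EF_Task 4 = 5+8 = 13
ES_Task 5 = 5; EF_Task 5 = 5+11 = 16
ES_Task 6 = max(EF_Task 2=15, EF_Task 3=19, EF_Task 4=13, EF_Task 5=16) = 19; EF_Task 6 = 19+3 = 22
Expected project duration μ = 22 days. Critical path: Task 1 → Task 3 → Task 6.

Variance along critical path = 1.778 + 1.778 + 0.444 = 4.000; σ = √4.000 = 2.000 days.
Z = (25 − 22) / 2.000 = 1.500
P(T ≤ 25) = Φ(1.500) ≈ 0.933

0.933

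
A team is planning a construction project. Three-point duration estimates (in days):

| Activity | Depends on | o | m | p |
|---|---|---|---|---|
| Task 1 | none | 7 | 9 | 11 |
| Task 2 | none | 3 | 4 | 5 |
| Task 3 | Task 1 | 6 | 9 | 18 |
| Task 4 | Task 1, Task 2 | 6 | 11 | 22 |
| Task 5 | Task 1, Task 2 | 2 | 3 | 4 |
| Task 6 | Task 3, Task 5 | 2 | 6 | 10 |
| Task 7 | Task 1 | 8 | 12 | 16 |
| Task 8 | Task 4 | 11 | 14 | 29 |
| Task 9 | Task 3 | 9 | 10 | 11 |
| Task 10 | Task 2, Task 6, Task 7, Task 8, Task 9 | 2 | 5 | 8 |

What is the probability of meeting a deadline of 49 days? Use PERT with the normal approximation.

te_Task 1 = (7 + 4·9 + 11)/6 = 54/6 = 9; σ²_Task 1 = ((11−7)/6)² = 0.444
te_Task 2 = (3 + 4·4 + 5)/6 = 24/6 = 4; σ²_Task 2 = ((5−3)/6)² = 0.111
te_Task 3 = (6 + 4·9 + 18)/6 = 60/6 = 10; σ²_Task 3 = ((18−6)/6)² = 4.000
te_Task 4 = (6 + 4·11 + 22)/6 = 72/6 = 12; σ²_Task 4 = ((22−6)/6)² = 7.111
te_Task 5 = (2 + 4·3 + 4)/6 = 18/6 = 3; σ²_Task 5 = ((4−2)/6)² = 0.111
te_Task 6 = (2 + 4·6 + 10)/6 = 36/6 = 6; σ²_Task 6 = ((10−2)/6)² = 1.778
te_Task 7 = (8 + 4·12 + 16)/6 = 72/6 = 12; σ²_Task 7 = ((16−8)/6)² = 1.778
te_Task 8 = (11 + 4·14 + 29)/6 = 96/6 = 16; σ²_Task 8 = ((29−11)/6)² = 9.000
te_Task 9 = (9 + 4·10 + 11)/6 = 60/6 = 10; σ²_Task 9 = ((11−9)/6)² = 0.111
te_Task 10 = (2 + 4·5 + 8)/6 = 30/6 = 5; σ²_Task 10 = ((8−2)/6)² = 1.000

Forward pass:
ES_Task 1 = 0; EF_Task 1 = 9
ES_Task 2 = 0; EF_Task 2 = 4
ES_Task 3 = 9; EF_Task 3 = 9+10 = 19
ES_Task 4 = max(EF_Task 1=9, EF_Task 2=4) = 9; EF_Task 4 = 9+12 = 21
ES_Task 5 = max(EF_Task 1=9, EF_Task 2=4) = 9; EF_Task 5 = 9+3 = 12
ES_Task 6 = max(EF_Task 3=19, EF_Task 5=12) = 19; EF_Task 6 = 19+6 = 25
ES_Task 7 = 9; EF_Task 7 = 9+12 = 21
ES_Task 8 = 21; EF_Task 8 = 21+16 = 37
ES_Task 9 = 19; EF_Task 9 = 19+10 = 29
ES_Task 10 = max(EF_Task 2=4, EF_Task 6=25, EF_Task 7=21, EF_Task 8=37, EF_Task 9=29) = 37; EF_Task 10 = 37+5 = 42
Expected project duration μ = 42 days. Critical path: Task 1 → Task 4 → Task 8 → Task 10.

Variance along critical path = 0.444 + 7.111 + 9.000 + 1.000 = 17.556; σ = √17.556 = 4.190 days.
Z = (49 − 42) / 4.190 = 1.671
P(T ≤ 49) = Φ(1.671) ≈ 0.953

0.953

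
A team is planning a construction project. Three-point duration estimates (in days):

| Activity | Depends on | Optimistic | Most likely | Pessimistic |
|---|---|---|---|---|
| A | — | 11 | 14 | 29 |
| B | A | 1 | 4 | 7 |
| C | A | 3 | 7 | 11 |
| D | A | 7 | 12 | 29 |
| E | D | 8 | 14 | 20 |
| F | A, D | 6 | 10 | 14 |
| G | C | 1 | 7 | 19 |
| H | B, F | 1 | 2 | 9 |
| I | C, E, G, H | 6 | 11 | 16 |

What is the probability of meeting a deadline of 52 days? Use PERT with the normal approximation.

te_A = (11 + 4·14 + 29)/6 = 96/6 = 16; σ²_A = ((29−11)/6)² = 9.000
te_B = (1 + 4·4 + 7)/6 = 24/6 = 4; σ²_B = ((7−1)/6)² = 1.000
te_C = (3 + 4·7 + 11)/6 = 42/6 = 7; σ²_C = ((11−3)/6)² = 1.778
te_D = (7 + 4·12 + 29)/6 = 84/6 = 14; σ²_D = ((29−7)/6)² = 13.444
te_E = (8 + 4·14 + 20)/6 = 84/6 = 14; σ²_E = ((20−8)/6)² = 4.000
te_F = (6 + 4·10 + 14)/6 = 60/6 = 10; σ²_F = ((14−6)/6)² = 1.778
te_G = (1 + 4·7 + 19)/6 = 48/6 = 8; σ²_G = ((19−1)/6)² = 9.000
te_H = (1 + 4·2 + 9)/6 = 18/6 = 3; σ²_H = ((9−1)/6)² = 1.778
te_I = (6 + 4·11 + 16)/6 = 66/6 = 11; σ²_I = ((16−6)/6)² = 2.778

Forward pass:
ES_A = 0; EF_A = 16
ES_B = 16; EF_B = 16+4 = 20
ES_C = 16; EF_C = 16+7 = 23
ES_D = 16; EF_D = 16+14 = 30
ES_E = 30; EF_E = 30+14 = 44
ES_F = max(EF_A=16, EF_D=30) = 30; EF_F = 30+10 = 40
ES_G = 23; EF_G = 23+8 = 31
ES_H = max(EF_B=20, EF_F=40) = 40; EF_H = 40+3 = 43
ES_I = max(EF_C=23, EF_E=44, EF_G=31, EF_H=43) = 44; EF_I = 44+11 = 55
Expected project duration μ = 55 days. Critical path: A → D → E → I.

Variance along critical path = 9.000 + 13.444 + 4.000 + 2.778 = 29.222; σ = √29.222 = 5.406 days.
Z = (52 − 55) / 5.406 = -0.555
P(T ≤ 52) = Φ(-0.555) ≈ 0.289

0.289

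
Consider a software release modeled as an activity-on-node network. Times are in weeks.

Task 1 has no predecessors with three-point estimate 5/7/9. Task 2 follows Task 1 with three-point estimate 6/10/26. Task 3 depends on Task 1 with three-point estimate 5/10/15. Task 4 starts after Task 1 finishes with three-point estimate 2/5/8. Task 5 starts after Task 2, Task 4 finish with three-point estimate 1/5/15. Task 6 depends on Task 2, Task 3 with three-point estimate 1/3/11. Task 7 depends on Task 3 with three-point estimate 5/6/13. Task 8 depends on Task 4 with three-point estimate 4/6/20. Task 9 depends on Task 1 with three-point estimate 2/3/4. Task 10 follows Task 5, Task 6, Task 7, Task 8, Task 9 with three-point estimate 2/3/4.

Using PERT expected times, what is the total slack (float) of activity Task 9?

te_Task 1 = (5 + 4·7 + 9)/6 = 42/6 = 7
te_Task 2 = (6 + 4·10 + 26)/6 = 72/6 = 12
te_Task 3 = (5 + 4·10 + 15)/6 = 60/6 = 10
te_Task 4 = (2 + 4·5 + 8)/6 = 30/6 = 5
te_Task 5 = (1 + 4·5 + 15)/6 = 36/6 = 6
te_Task 6 = (1 + 4·3 + 11)/6 = 24/6 = 4
te_Task 7 = (5 + 4·6 + 13)/6 = 42/6 = 7
te_Task 8 = (4 + 4·6 + 20)/6 = 48/6 = 8
te_Task 9 = (2 + 4·3 + 4)/6 = 18/6 = 3
te_Task 10 = (2 + 4·3 + 4)/6 = 18/6 = 3

Forward pass:
ES_Task 1 = 0; EF_Task 1 = 7
ES_Task 2 = 7; EF_Task 2 = 7+12 = 19
ES_Task 3 = 7; EF_Task 3 = 7+10 = 17
ES_Task 4 = 7; EF_Task 4 = 7+5 = 12
ES_Task 5 = max(EF_Task 2=19, EF_Task 4=12) = 19; EF_Task 5 = 19+6 = 25
ES_Task 6 = max(EF_Task 2=19, EF_Task 3=17) = 19; EF_Task 6 = 19+4 = 23
ES_Task 7 = 17; EF_Task 7 = 17+7 = 24
ES_Task 8 = 12; EF_Task 8 = 12+8 = 20
ES_Task 9 = 7; EF_Task 9 = 7+3 = 10
ES_Task 10 = max(EF_Task 5=25, EF_Task 6=23, EF_Task 7=24, EF_Task 8=20, EF_Task 9=10) = 25; EF_Task 10 = 25+3 = 28
Expected project duration μ = 28 weeks. Critical path: Task 1 → Task 2 → Task 5 → Task 10.

Backward pass:
LF_Task 10 = 28; LS_Task 10 = 28−3 = 25
LF_Task 9 = LS_Task 10 = 25; LS_Task 9 = 25−3 = 22
LF_Task 8 = LS_Task 10 = 25; LS_Task 8 = 25−8 = 17
LF_Task 7 = LS_Task 10 = 25; LS_Task 7 = 25−7 = 18
LF_Task 6 = LS_Task 10 = 25; LS_Task 6 = 25−4 = 21
LF_Task 5 = LS_Task 10 = 25; LS_Task 5 = 25−6 = 19
LF_Task 4 = min(LS_Task 5=19, LS_Task 8=17) = 17; LS_Task 4 = 17−5 = 12
LF_Task 3 = min(LS_Task 6=21, LS_Task 7=18) = 18; LS_Task 3 = 18−10 = 8
LF_Task 2 = min(LS_Task 5=19, LS_Task 6=21) = 19; LS_Task 2 = 19−12 = 7
LF_Task 1 = min(LS_Task 2=7, LS_Task 3=8, LS_Task 4=12, LS_Task 9=22) = 7; LS_Task 1 = 7−7 = 0
Slack_Task 9 = LS_Task 9 − ES_Task 9 = 22 − 7 = 15

15 weeks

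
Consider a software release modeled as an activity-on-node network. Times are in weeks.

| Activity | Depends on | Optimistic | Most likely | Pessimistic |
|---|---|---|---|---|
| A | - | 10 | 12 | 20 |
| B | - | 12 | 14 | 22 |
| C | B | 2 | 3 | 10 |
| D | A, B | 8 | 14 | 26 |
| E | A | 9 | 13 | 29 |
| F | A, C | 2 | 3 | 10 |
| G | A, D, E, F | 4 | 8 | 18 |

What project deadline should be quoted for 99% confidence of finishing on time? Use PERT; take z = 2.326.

48.7 weeks

te_A = (10 + 4·12 + 20)/6 = 78/6 = 13; σ²_A = ((20−10)/6)² = 2.778
te_B = (12 + 4·14 + 22)/6 = 90/6 = 15; σ²_B = ((22−12)/6)² = 2.778
te_C = (2 + 4·3 + 10)/6 = 24/6 = 4; σ²_C = ((10−2)/6)² = 1.778
te_D = (8 + 4·14 + 26)/6 = 90/6 = 15; σ²_D = ((26−8)/6)² = 9.000
te_E = (9 + 4·13 + 29)/6 = 90/6 = 15; σ²_E = ((29−9)/6)² = 11.111
te_F = (2 + 4·3 + 10)/6 = 24/6 = 4; σ²_F = ((10−2)/6)² = 1.778
te_G = (4 + 4·8 + 18)/6 = 54/6 = 9; σ²_G = ((18−4)/6)² = 5.444

Forward pass:
ES_A = 0; EF_A = 13
ES_B = 0; EF_B = 15
ES_C = 15; EF_C = 15+4 = 19
ES_D = max(EF_A=13, EF_B=15) = 15; EF_D = 15+15 = 30
ES_E = 13; EF_E = 13+15 = 28
ES_F = max(EF_A=13, EF_C=19) = 19; EF_F = 19+4 = 23
ES_G = max(EF_A=13, EF_D=30, EF_E=28, EF_F=23) = 30; EF_G = 30+9 = 39
Expected project duration μ = 39 weeks. Critical path: B → D → G.

Variance along critical path = 2.778 + 9.000 + 5.444 = 17.222; σ = 4.150 weeks.
D = μ + z·σ = 39 + 2.326·4.150 = 48.7 weeks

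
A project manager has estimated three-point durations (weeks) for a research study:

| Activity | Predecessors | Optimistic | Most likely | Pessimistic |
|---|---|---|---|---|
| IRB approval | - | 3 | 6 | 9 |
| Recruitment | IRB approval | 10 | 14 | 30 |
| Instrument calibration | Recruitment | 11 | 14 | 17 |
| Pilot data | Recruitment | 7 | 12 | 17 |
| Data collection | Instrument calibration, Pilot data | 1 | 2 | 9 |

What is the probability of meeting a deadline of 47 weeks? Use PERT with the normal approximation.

0.981

te_IRB approval = (3 + 4·6 + 9)/6 = 36/6 = 6; σ²_IRB approval = ((9−3)/6)² = 1.000
te_Recruitment = (10 + 4·14 + 30)/6 = 96/6 = 16; σ²_Recruitment = ((30−10)/6)² = 11.111
te_Instrument calibration = (11 + 4·14 + 17)/6 = 84/6 = 14; σ²_Instrument calibration = ((17−11)/6)² = 1.000
te_Pilot data = (7 + 4·12 + 17)/6 = 72/6 = 12; σ²_Pilot data = ((17−7)/6)² = 2.778
te_Data collection = (1 + 4·2 + 9)/6 = 18/6 = 3; σ²_Data collection = ((9−1)/6)² = 1.778

Forward pass:
ES_IRB approval = 0; EF_IRB approval = 6
ES_Recruitment = 6; EF_Recruitment = 6+16 = 22
ES_Instrument calibration = 22; EF_Instrument calibration = 22+14 = 36
ES_Pilot data = 22; EF_Pilot data = 22+12 = 34
ES_Data collection = max(EF_Instrument calibration=36, EF_Pilot data=34) = 36; EF_Data collection = 36+3 = 39
Expected project duration μ = 39 weeks. Critical path: IRB approval → Recruitment → Instrument calibration → Data collection.

Variance along critical path = 1.000 + 11.111 + 1.000 + 1.778 = 14.889; σ = √14.889 = 3.859 weeks.
Z = (47 − 39) / 3.859 = 2.073
P(T ≤ 47) = Φ(2.073) ≈ 0.981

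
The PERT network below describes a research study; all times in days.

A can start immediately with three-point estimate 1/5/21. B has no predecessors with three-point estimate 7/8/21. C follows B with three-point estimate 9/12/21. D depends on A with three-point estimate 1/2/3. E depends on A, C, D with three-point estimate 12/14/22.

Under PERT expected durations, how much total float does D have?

14 days

te_A = (1 + 4·5 + 21)/6 = 42/6 = 7
te_B = (7 + 4·8 + 21)/6 = 60/6 = 10
te_C = (9 + 4·12 + 21)/6 = 78/6 = 13
te_D = (1 + 4·2 + 3)/6 = 12/6 = 2
te_E = (12 + 4·14 + 22)/6 = 90/6 = 15

Forward pass:
ES_A = 0; EF_A = 7
ES_B = 0; EF_B = 10
ES_C = 10; EF_C = 10+13 = 23
ES_D = 7; EF_D = 7+2 = 9
ES_E = max(EF_A=7, EF_C=23, EF_D=9) = 23; EF_E = 23+15 = 38
Expected project duration μ = 38 days. Critical path: B → C → E.

Backward pass:
LF_E = 38; LS_E = 38−15 = 23
LF_D = LS_E = 23; LS_D = 23−2 = 21
LF_C = LS_E = 23; LS_C = 23−13 = 10
LF_B = LS_C = 10; LS_B = 10−10 = 0
LF_A = min(LS_D=21, LS_E=23) = 21; LS_A = 21−7 = 14
Slack_D = LS_D − ES_D = 21 − 7 = 14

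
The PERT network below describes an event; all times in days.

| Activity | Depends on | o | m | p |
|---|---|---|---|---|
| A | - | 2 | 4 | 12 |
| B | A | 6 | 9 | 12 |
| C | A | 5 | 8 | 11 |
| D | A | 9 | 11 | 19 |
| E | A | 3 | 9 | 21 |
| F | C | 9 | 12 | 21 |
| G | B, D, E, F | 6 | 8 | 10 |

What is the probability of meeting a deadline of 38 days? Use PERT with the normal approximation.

0.918

te_A = (2 + 4·4 + 12)/6 = 30/6 = 5; σ²_A = ((12−2)/6)² = 2.778
te_B = (6 + 4·9 + 12)/6 = 54/6 = 9; σ²_B = ((12−6)/6)² = 1.000
te_C = (5 + 4·8 + 11)/6 = 48/6 = 8; σ²_C = ((11−5)/6)² = 1.000
te_D = (9 + 4·11 + 19)/6 = 72/6 = 12; σ²_D = ((19−9)/6)² = 2.778
te_E = (3 + 4·9 + 21)/6 = 60/6 = 10; σ²_E = ((21−3)/6)² = 9.000
te_F = (9 + 4·12 + 21)/6 = 78/6 = 13; σ²_F = ((21−9)/6)² = 4.000
te_G = (6 + 4·8 + 10)/6 = 48/6 = 8; σ²_G = ((10−6)/6)² = 0.444

Forward pass:
ES_A = 0; EF_A = 5
ES_B = 5; EF_B = 5+9 = 14
ES_C = 5; EF_C = 5+8 = 13
ES_D = 5; EF_D = 5+12 = 17
ES_E = 5; EF_E = 5+10 = 15
ES_F = 13; EF_F = 13+13 = 26
ES_G = max(EF_B=14, EF_D=17, EF_E=15, EF_F=26) = 26; EF_G = 26+8 = 34
Expected project duration μ = 34 days. Critical path: A → C → F → G.

Variance along critical path = 2.778 + 1.000 + 4.000 + 0.444 = 8.222; σ = √8.222 = 2.867 days.
Z = (38 − 34) / 2.867 = 1.395
P(T ≤ 38) = Φ(1.395) ≈ 0.918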